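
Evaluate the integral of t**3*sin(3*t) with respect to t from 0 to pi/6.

Integrate by parts 3 times (u = t^3, dv = sin(3*t) dt).
An antiderivative is F(t) = -t**3*cos(3*t)/3 + t**2*sin(3*t)/3 + 2*t*cos(3*t)/9 - 2*sin(3*t)/27.
Then F(pi/6) - F(0) = (-2/27 + pi**2/108) - (0) = -2/27 + pi**2/108.

-2/27 + pi**2/108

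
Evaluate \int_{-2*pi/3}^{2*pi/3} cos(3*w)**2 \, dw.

2*pi/3

Use the identity cos^2(3*w) = (1 + cos(6*w))/2.
An antiderivative is F(w) = w/2 + sin(6*w)/12.
Then F(2*pi/3) - F(-2*pi/3) = (pi/3) - (-pi/3) = 2*pi/3.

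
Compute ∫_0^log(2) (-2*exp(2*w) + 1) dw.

-3 + log(2)

An antiderivative is F(w) = -exp(2*w) + w.
Then F(log(2)) - F(0) = (-4 + log(2)) - (-1) = -3 + log(2).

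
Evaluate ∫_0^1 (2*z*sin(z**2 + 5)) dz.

Let u = z**2 + 5, so du = 2*z dz. When z = 0, u = 5; when z = 1, u = 6.
The integral becomes ∫ sin(u) du from 5 to 6, with antiderivative -cos(u).
Back in z: F(z) = -cos(z**2 + 5).
Then F(1) - F(0) = (-cos(6)) - (-cos(5)) = -cos(6) + cos(5).

-cos(6) + cos(5)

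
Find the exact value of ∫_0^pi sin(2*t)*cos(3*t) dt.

Use the identity sin(2*t)cos(3*t) = [sin(5*t) + sin(-t)]/2.
An antiderivative is F(t) = cos(t)/2 - cos(5*t)/10.
Then F(pi) - F(0) = (-2/5) - (2/5) = -4/5.

-4/5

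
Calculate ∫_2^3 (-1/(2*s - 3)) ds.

-log(3)/2

An antiderivative is F(s) = -log(2*s - 3)/2.
Then F(3) - F(2) = (-log(3)/2) - (0) = -log(3)/2.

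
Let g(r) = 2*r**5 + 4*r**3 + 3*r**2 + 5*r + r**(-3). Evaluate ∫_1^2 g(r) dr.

By the power rule, an antiderivative is F(r) = r**6/3 + r**4 + r**3 + 5*r**2/2 - 1/(2*r**2).
Then F(2) - F(1) = (1325/24) - (13/3) = 407/8.

407/8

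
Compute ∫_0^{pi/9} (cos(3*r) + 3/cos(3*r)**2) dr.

7*sqrt(3)/6

An antiderivative is F(r) = sin(3*r)/3 + tan(3*r).
Then F(pi/9) - F(0) = (7*sqrt(3)/6) - (0) = 7*sqrt(3)/6.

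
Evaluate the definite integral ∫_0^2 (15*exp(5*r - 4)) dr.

-(3 - 3*exp(10))*exp(-4)

Let u = 5*r - 4, so du = 5 dr. When r = 0, u = -4; when r = 2, u = 6.
The integral becomes 3·∫ exp(u) du from -4 to 6, with antiderivative 3*exp(u).
Back in r: F(r) = 3*exp(5*r - 4).
Then F(2) - F(0) = (3*exp(6)) - (3*exp(-4)) = -(3 - 3*exp(10))*exp(-4).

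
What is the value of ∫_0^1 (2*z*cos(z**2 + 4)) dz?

Let u = z**2 + 4, so du = 2*z dz. When z = 0, u = 4; when z = 1, u = 5.
The integral becomes ∫ cos(u) du from 4 to 5, with antiderivative sin(u).
Back in z: F(z) = sin(z**2 + 4).
Then F(1) - F(0) = (sin(5)) - (sin(4)) = sin(5) - sin(4).

sin(5) - sin(4)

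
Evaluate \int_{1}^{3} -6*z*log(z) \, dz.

12 - 27*log(3)

Integrate by parts once (u = ln z, dv = -6*z dz).
An antiderivative is F(z) = -3*z**2*(2*log(z) - 1)/2.
Then F(3) - F(1) = (27/2 - 27*log(3)) - (3/2) = 12 - 27*log(3).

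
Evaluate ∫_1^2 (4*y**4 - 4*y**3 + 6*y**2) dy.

By the power rule, an antiderivative is F(y) = 4*y**5/5 - y**4 + 2*y**3.
Then F(2) - F(1) = (128/5) - (9/5) = 119/5.

119/5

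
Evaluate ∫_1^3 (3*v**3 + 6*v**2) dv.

112

By the power rule, an antiderivative is F(v) = 3*v**4/4 + 2*v**3.
Then F(3) - F(1) = (459/4) - (11/4) = 112.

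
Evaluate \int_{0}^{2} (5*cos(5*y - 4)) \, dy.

Let u = 5*y - 4, so du = 5 dy. When y = 0, u = -4; when y = 2, u = 6.
The integral becomes ∫ cos(u) du from -4 to 6, with antiderivative sin(u).
Back in y: F(y) = sin(5*y - 4).
Then F(2) - F(0) = (sin(6)) - (-sin(4)) = sin(4) + sin(6).

sin(4) + sin(6)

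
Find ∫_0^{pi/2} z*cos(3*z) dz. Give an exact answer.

Integrate by parts once (u = z, dv = cos(3*z) dz).
An antiderivative is F(z) = z*sin(3*z)/3 + cos(3*z)/9.
Then F(pi/2) - F(0) = (-pi/6) - (1/9) = -pi/6 - 1/9.

-pi/6 - 1/9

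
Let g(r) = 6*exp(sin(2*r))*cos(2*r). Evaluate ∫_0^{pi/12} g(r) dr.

-3 + 3*exp(1/2)

Let u = sin(2*r), so du = 2*cos(2*r) dr. When r = 0, u = 0; when r = pi/12, u = 1/2.
The integral becomes 3·∫ exp(u) du from 0 to 1/2, with antiderivative 3*exp(u).
Back in r: F(r) = 3*exp(sin(2*r)).
Then F(pi/12) - F(0) = (3*exp(1/2)) - (3) = -3 + 3*exp(1/2).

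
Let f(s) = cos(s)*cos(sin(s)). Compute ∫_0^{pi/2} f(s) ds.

Let u = sin(s), so du = cos(s) ds. When s = 0, u = 0; when s = pi/2, u = 1.
The integral becomes ∫ cos(u) du from 0 to 1, with antiderivative sin(u).
Back in s: F(s) = sin(sin(s)).
Then F(pi/2) - F(0) = (sin(1)) - (0) = sin(1).

sin(1)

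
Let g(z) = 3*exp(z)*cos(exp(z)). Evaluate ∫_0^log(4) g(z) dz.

-3*sin(1) + 3*sin(4)

Let u = exp(z), so du = exp(z) dz. When z = 0, u = 1; when z = log(4), u = 4.
The integral becomes 3·∫ cos(u) du from 1 to 4, with antiderivative 3*sin(u).
Back in z: F(z) = 3*sin(exp(z)).
Then F(log(4)) - F(0) = (3*sin(4)) - (3*sin(1)) = -3*sin(1) + 3*sin(4).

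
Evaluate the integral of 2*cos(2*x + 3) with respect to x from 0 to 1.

sin(5) - sin(3)

Let u = 2*x + 3, so du = 2 dx. When x = 0, u = 3; when x = 1, u = 5.
The integral becomes ∫ cos(u) du from 3 to 5, with antiderivative sin(u).
Back in x: F(x) = sin(2*x + 3).
Then F(1) - F(0) = (sin(5)) - (sin(3)) = sin(5) - sin(3).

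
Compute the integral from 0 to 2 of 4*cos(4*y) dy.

sin(8)

Let u = 4*y, so du = 4 dy. When y = 0, u = 0; when y = 2, u = 8.
The integral becomes ∫ cos(u) du from 0 to 8, with antiderivative sin(u).
Back in y: F(y) = sin(4*y).
Then F(2) - F(0) = (sin(8)) - (0) = sin(8).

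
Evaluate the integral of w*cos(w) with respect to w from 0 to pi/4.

Integrate by parts once (u = w, dv = cos(w) dw).
An antiderivative is F(w) = w*sin(w) + cos(w).
Then F(pi/4) - F(0) = (sqrt(2)*(pi + 4)/8) - (1) = -1 + sqrt(2)*pi/8 + sqrt(2)/2.

-1 + sqrt(2)*pi/8 + sqrt(2)/2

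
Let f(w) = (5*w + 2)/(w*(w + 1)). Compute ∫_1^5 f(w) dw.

Factor the denominator: w**2 + w = (w + 1)w.
Partial fractions: (5*w + 2)/(w*(w + 1)) = 3/(w + 1) + 2/w.
An antiderivative is F(w) = 2*log(w) + 3*log(w + 1).
Then F(5) - F(1) = (3*log(2) + 2*log(5) + 3*log(3)) - (log(8)) = 2*log(5) + 3*log(3).

2*log(5) + 3*log(3)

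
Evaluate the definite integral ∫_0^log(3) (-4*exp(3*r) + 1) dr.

-104/3 + log(3)

An antiderivative is F(r) = -4*exp(3*r)/3 + r.
Then F(log(3)) - F(0) = (-36 + log(3)) - (-4/3) = -104/3 + log(3).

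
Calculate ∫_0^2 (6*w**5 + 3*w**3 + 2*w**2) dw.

By the power rule, an antiderivative is F(w) = w**6 + 3*w**4/4 + 2*w**3/3.
Then F(2) - F(0) = (244/3) - (0) = 244/3.

244/3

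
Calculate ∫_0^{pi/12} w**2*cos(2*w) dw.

Integrate by parts twice (u = w^2, dv = cos(2*w) dw).
An antiderivative is F(w) = w**2*sin(2*w)/2 + w*cos(2*w)/2 - sin(2*w)/4.
Then F(pi/12) - F(0) = (-1/8 + pi**2/576 + sqrt(3)*pi/48) - (0) = -1/8 + pi**2/576 + sqrt(3)*pi/48.

-1/8 + pi**2/576 + sqrt(3)*pi/48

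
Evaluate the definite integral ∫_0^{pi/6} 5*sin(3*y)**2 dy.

Use the identity sin^2(3*y) = (1 - cos(6*y))/2.
An antiderivative is F(y) = 5*y/2 - 5*sin(6*y)/12.
Then F(pi/6) - F(0) = (5*pi/12) - (0) = 5*pi/12.

5*pi/12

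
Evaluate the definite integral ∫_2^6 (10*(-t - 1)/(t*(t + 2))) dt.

Factor the denominator: t**2 + 2*t = (t + 2)t.
Partial fractions: 10*(-t - 1)/(t*(t + 2)) = -5/(t + 2) - 5/t.
An antiderivative is F(t) = -5*log(t) - 5*log(t + 2).
Then F(6) - F(2) = (-20*log(2) - 5*log(3)) - (-15*log(2)) = -5*log(3) - 5*log(2).

-5*log(3) - 5*log(2)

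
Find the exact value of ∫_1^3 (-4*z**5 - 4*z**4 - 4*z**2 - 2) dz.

-3588/5

By the power rule, an antiderivative is F(z) = -2*z**6/3 - 4*z**5/5 - 4*z**3/3 - 2*z.
Then F(3) - F(1) = (-3612/5) - (-24/5) = -3588/5.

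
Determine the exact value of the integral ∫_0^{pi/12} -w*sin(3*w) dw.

sqrt(2)*(-4 + pi)/72

Integrate by parts once (u = w, dv = -sin(3*w) dw).
An antiderivative is F(w) = w*cos(3*w)/3 - sin(3*w)/9.
Then F(pi/12) - F(0) = (sqrt(2)*(-4 + pi)/72) - (0) = sqrt(2)*(-4 + pi)/72.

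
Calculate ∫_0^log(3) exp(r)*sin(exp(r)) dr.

Let u = exp(r), so du = exp(r) dr. When r = 0, u = 1; when r = log(3), u = 3.
The integral becomes ∫ sin(u) du from 1 to 3, with antiderivative -cos(u).
Back in r: F(r) = -cos(exp(r)).
Then F(log(3)) - F(0) = (-cos(3)) - (-cos(1)) = cos(1) - cos(3).

cos(1) - cos(3)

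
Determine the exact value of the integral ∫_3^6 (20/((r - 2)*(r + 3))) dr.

Factor the denominator: r**2 + r - 6 = (r + 3)(r - 2).
Partial fractions: 20/((r - 2)*(r + 3)) = -4/(r + 3) + 4/(r - 2).
An antiderivative is F(r) = 4*log(r - 2) - 4*log(r + 3).
Then F(6) - F(3) = (-8*log(3) + 8*log(2)) - (-4*log(3) - 4*log(2)) = -4*log(3) + 12*log(2).

-4*log(3) + 12*log(2)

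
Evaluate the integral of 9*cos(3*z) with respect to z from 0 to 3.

Let u = 3*z, so du = 3 dz. When z = 0, u = 0; when z = 3, u = 9.
The integral becomes 3·∫ cos(u) du from 0 to 9, with antiderivative 3*sin(u).
Back in z: F(z) = 3*sin(3*z).
Then F(3) - F(0) = (3*sin(9)) - (0) = 3*sin(9).

3*sin(9)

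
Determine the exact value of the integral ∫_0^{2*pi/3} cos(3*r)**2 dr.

Use the identity cos^2(3*r) = (1 + cos(6*r))/2.
An antiderivative is F(r) = r/2 + sin(6*r)/12.
Then F(2*pi/3) - F(0) = (pi/3) - (0) = pi/3.

pi/3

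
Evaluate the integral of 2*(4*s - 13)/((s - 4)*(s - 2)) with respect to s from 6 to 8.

Factor the denominator: s**2 - 6*s + 8 = (s - 2)(s - 4).
Partial fractions: 2*(4*s - 13)/((s - 4)*(s - 2)) = 5/(s - 2) + 3/(s - 4).
An antiderivative is F(s) = 3*log(s - 4) + 5*log(s - 2).
Then F(8) - F(6) = (5*log(3) + 11*log(2)) - (13*log(2)) = -2*log(2) + 5*log(3).

-2*log(2) + 5*log(3)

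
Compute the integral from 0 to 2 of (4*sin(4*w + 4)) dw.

Let u = 4*w + 4, so du = 4 dw. When w = 0, u = 4; when w = 2, u = 12.
The integral becomes ∫ sin(u) du from 4 to 12, with antiderivative -cos(u).
Back in w: F(w) = -cos(4*w + 4).
Then F(2) - F(0) = (-cos(12)) - (-cos(4)) = -cos(12) + cos(4).

-cos(12) + cos(4)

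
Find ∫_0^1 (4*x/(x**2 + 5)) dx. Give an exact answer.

log(36/25)

Let u = x**2 + 5, so du = 2*x dx. When x = 0, u = 5; when x = 1, u = 6.
The integral becomes 2·∫ 1/u du from 5 to 6, with antiderivative 2*log(u).
Back in x: F(x) = 2*log(x**2 + 5).
Then F(1) - F(0) = (log(36)) - (log(25)) = log(36/25).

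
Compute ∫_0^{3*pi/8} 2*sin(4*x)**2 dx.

3*pi/8

Use the identity sin^2(4*x) = (1 - cos(8*x))/2.
An antiderivative is F(x) = x - sin(8*x)/8.
Then F(3*pi/8) - F(0) = (3*pi/8) - (0) = 3*pi/8.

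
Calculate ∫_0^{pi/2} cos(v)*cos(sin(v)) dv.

sin(1)

Let u = sin(v), so du = cos(v) dv. When v = 0, u = 0; when v = pi/2, u = 1.
The integral becomes ∫ cos(u) du from 0 to 1, with antiderivative sin(u).
Back in v: F(v) = sin(sin(v)).
Then F(pi/2) - F(0) = (sin(1)) - (0) = sin(1).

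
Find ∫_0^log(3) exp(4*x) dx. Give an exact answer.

Let u = exp(x), so du = exp(x) dx. When x = 0, u = 1; when x = log(3), u = 3.
The integral becomes ∫ u**3 du from 1 to 3, with antiderivative u**4/4.
Back in x: F(x) = exp(4*x)/4.
Then F(log(3)) - F(0) = (81/4) - (1/4) = 20.

20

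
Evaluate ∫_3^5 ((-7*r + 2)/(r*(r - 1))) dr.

-5*log(2) - 2*log(5) + 2*log(3)

Factor the denominator: r**2 - r = r(r - 1).
Partial fractions: (-7*r + 2)/(r*(r - 1)) = -2/r - 5/(r - 1).
An antiderivative is F(r) = -2*log(r) - 5*log(r - 1).
Then F(5) - F(3) = (-10*log(2) - 2*log(5)) - (-5*log(2) - 2*log(3)) = -5*log(2) - 2*log(5) + 2*log(3).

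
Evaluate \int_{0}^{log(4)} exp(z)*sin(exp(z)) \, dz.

cos(1) - cos(4)

Let u = exp(z), so du = exp(z) dz. When z = 0, u = 1; when z = log(4), u = 4.
The integral becomes ∫ sin(u) du from 1 to 4, with antiderivative -cos(u).
Back in z: F(z) = -cos(exp(z)).
Then F(log(4)) - F(0) = (-cos(4)) - (-cos(1)) = cos(1) - cos(4).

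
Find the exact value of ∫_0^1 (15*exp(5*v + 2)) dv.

Let u = 5*v + 2, so du = 5 dv. When v = 0, u = 2; when v = 1, u = 7.
The integral becomes 3·∫ exp(u) du from 2 to 7, with antiderivative 3*exp(u).
Back in v: F(v) = 3*exp(5*v + 2).
Then F(1) - F(0) = (3*exp(7)) - (3*exp(2)) = -3*(1 - exp(5))*exp(2).

-3*(1 - exp(5))*exp(2)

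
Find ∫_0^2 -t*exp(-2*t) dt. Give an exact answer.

(5 - exp(4))*exp(-4)/4

Integrate by parts once (u = t, dv = -exp(-2*t) dt).
An antiderivative is F(t) = (2*t + 1)*exp(-2*t)/4.
Then F(2) - F(0) = (5*exp(-4)/4) - (1/4) = (5 - exp(4))*exp(-4)/4.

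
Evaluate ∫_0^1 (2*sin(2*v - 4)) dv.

cos(4) - cos(2)

Let u = 2*v - 4, so du = 2 dv. When v = 0, u = -4; when v = 1, u = -2.
The integral becomes ∫ sin(u) du from -4 to -2, with antiderivative -cos(u).
Back in v: F(v) = -cos(2*v - 4).
Then F(1) - F(0) = (-cos(2)) - (-cos(4)) = cos(4) - cos(2).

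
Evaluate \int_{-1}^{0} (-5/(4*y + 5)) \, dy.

-5*log(5)/4

An antiderivative is F(y) = -5*log(4*y + 5)/4.
Then F(0) - F(-1) = (-5*log(5)/4) - (0) = -5*log(5)/4.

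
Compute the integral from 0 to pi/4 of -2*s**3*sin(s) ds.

sqrt(2)*(-96*pi - 12*pi**2 + pi**3 + 384)/64

Integrate by parts 3 times (u = s^3, dv = -2*sin(s) ds).
An antiderivative is F(s) = 2*s**3*cos(s) - 6*s**2*sin(s) - 12*s*cos(s) + 12*sin(s).
Then F(pi/4) - F(0) = (sqrt(2)*(-96*pi - 12*pi**2 + pi**3 + 384)/64) - (0) = sqrt(2)*(-96*pi - 12*pi**2 + pi**3 + 384)/64.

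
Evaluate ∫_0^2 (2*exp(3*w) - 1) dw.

-8/3 + 2*exp(6)/3

An antiderivative is F(w) = 2*exp(3*w)/3 - w.
Then F(2) - F(0) = (-2 + 2*exp(6)/3) - (2/3) = -8/3 + 2*exp(6)/3.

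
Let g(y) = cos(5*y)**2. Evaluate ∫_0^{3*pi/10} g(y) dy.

Use the identity cos^2(5*y) = (1 + cos(10*y))/2.
An antiderivative is F(y) = y/2 + sin(10*y)/20.
Then F(3*pi/10) - F(0) = (3*pi/20) - (0) = 3*pi/20.

3*pi/20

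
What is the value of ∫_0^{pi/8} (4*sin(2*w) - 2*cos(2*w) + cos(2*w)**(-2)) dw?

An antiderivative is F(w) = -sin(2*w) - 2*cos(2*w) + tan(2*w)/2.
Then F(pi/8) - F(0) = (1/2 - 3*sqrt(2)/2) - (-2) = 5/2 - 3*sqrt(2)/2.

5/2 - 3*sqrt(2)/2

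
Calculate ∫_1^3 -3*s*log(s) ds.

Integrate by parts once (u = ln s, dv = -3*s ds).
An antiderivative is F(s) = -3*s**2*(2*log(s) - 1)/4.
Then F(3) - F(1) = (27/4 - 27*log(3)/2) - (3/4) = 6 - 27*log(3)/2.

6 - 27*log(3)/2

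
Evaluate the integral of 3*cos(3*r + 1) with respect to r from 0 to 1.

-sin(1) + sin(4)

Let u = 3*r + 1, so du = 3 dr. When r = 0, u = 1; when r = 1, u = 4.
The integral becomes ∫ cos(u) du from 1 to 4, with antiderivative sin(u).
Back in r: F(r) = sin(3*r + 1).
Then F(1) - F(0) = (sin(4)) - (sin(1)) = -sin(1) + sin(4).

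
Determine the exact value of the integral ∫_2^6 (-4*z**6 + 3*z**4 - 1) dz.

By the power rule, an antiderivative is F(z) = -4*z**7/7 + 3*z**5/5 - z.
Then F(6) - F(2) = (-5435634/35) - (-1958/35) = -5433676/35.

-5433676/35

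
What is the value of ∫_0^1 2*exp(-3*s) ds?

2/3 - 2*exp(-3)/3

An antiderivative is F(s) = -2*exp(-3*s)/3.
Then F(1) - F(0) = (-2*exp(-3)/3) - (-2/3) = 2/3 - 2*exp(-3)/3.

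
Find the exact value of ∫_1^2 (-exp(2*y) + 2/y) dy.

-exp(4)/2 + log(4) + exp(2)/2

An antiderivative is F(y) = -exp(2*y)/2 + 2*log(y).
Then F(2) - F(1) = (-exp(4)/2 + log(4)) - (-exp(2)/2) = -exp(4)/2 + log(4) + exp(2)/2.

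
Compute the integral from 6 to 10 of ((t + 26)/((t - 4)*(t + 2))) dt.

log(48)

Factor the denominator: t**2 - 2*t - 8 = (t + 2)(t - 4).
Partial fractions: (t + 26)/((t - 4)*(t + 2)) = -4/(t + 2) + 5/(t - 4).
An antiderivative is F(t) = 5*log(t - 4) - 4*log(t + 2).
Then F(10) - F(6) = (log(3/8)) - (-7*log(2)) = log(48).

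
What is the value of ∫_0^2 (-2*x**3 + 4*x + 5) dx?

By the power rule, an antiderivative is F(x) = -x**4/2 + 2*x**2 + 5*x.
Then F(2) - F(0) = (10) - (0) = 10.

10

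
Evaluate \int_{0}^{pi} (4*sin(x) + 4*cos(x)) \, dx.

An antiderivative is F(x) = 4*sin(x) - 4*cos(x).
Then F(pi) - F(0) = (4) - (-4) = 8.

8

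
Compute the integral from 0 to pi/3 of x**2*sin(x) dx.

-1 - pi**2/18 + sqrt(3)*pi/3

Integrate by parts twice (u = x^2, dv = sin(x) dx).
An antiderivative is F(x) = -x**2*cos(x) + 2*x*sin(x) + 2*cos(x).
Then F(pi/3) - F(0) = (-pi**2/18 + 1 + sqrt(3)*pi/3) - (2) = -1 - pi**2/18 + sqrt(3)*pi/3.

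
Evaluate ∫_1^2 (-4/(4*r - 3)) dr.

-log(5)

An antiderivative is F(r) = -log(4*r - 3).
Then F(2) - F(1) = (-log(5)) - (0) = -log(5).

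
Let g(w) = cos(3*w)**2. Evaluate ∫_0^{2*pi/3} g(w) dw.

Use the identity cos^2(3*w) = (1 + cos(6*w))/2.
An antiderivative is F(w) = w/2 + sin(6*w)/12.
Then F(2*pi/3) - F(0) = (pi/3) - (0) = pi/3.

pi/3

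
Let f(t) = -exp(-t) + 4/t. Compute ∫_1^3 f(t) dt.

-exp(-1) + exp(-3) + 4*log(3)

An antiderivative is F(t) = 4*log(t) + exp(-t).
Then F(3) - F(1) = (exp(-3) + 4*log(3)) - (exp(-1)) = -exp(-1) + exp(-3) + 4*log(3).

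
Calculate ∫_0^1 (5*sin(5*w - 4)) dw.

Let u = 5*w - 4, so du = 5 dw. When w = 0, u = -4; when w = 1, u = 1.
The integral becomes ∫ sin(u) du from -4 to 1, with antiderivative -cos(u).
Back in w: F(w) = -cos(5*w - 4).
Then F(1) - F(0) = (-cos(1)) - (-cos(4)) = cos(4) - cos(1).

cos(4) - cos(1)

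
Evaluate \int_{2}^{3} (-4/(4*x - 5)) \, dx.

An antiderivative is F(x) = -log(4*x - 5).
Then F(3) - F(2) = (-log(7)) - (-log(3)) = log(3/7).

log(3/7)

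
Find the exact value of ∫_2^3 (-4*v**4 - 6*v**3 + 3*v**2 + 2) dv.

-2453/10

By the power rule, an antiderivative is F(v) = -4*v**5/5 - 3*v**4/2 + v**3 + 2*v.
Then F(3) - F(2) = (-2829/10) - (-188/5) = -2453/10.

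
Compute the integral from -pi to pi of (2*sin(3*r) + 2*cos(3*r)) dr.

0

An antiderivative is F(r) = 2*sin(3*r)/3 - 2*cos(3*r)/3.
Then F(pi) - F(-pi) = (2/3) - (2/3) = 0.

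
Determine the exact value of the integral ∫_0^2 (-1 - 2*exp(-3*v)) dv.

An antiderivative is F(v) = -v + 2*exp(-3*v)/3.
Then F(2) - F(0) = (-2 + 2*exp(-6)/3) - (2/3) = -8/3 + 2*exp(-6)/3.

-8/3 + 2*exp(-6)/3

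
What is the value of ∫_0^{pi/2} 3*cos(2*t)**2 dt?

3*pi/4

Use the identity cos^2(2*t) = (1 + cos(4*t))/2.
An antiderivative is F(t) = 3*t/2 + 3*sin(4*t)/8.
Then F(pi/2) - F(0) = (3*pi/4) - (0) = 3*pi/4.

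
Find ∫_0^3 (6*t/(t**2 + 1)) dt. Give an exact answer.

Let u = t**2 + 1, so du = 2*t dt. When t = 0, u = 1; when t = 3, u = 10.
The integral becomes 3·∫ 1/u du from 1 to 10, with antiderivative 3*log(u).
Back in t: F(t) = 3*log(t**2 + 1).
Then F(3) - F(0) = (3*log(2) + 3*log(5)) - (0) = 3*log(2) + 3*log(5).

3*log(2) + 3*log(5)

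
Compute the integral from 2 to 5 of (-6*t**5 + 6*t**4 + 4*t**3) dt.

-56202/5

By the power rule, an antiderivative is F(t) = -t**6 + 6*t**5/5 + t**4.
Then F(5) - F(2) = (-11250) - (-48/5) = -56202/5.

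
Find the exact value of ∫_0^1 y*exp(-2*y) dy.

(-3 + exp(2))*exp(-2)/4

Integrate by parts once (u = y, dv = exp(-2*y) dy).
An antiderivative is F(y) = (-2*y - 1)*exp(-2*y)/4.
Then F(1) - F(0) = (-3*exp(-2)/4) - (-1/4) = (-3 + exp(2))*exp(-2)/4.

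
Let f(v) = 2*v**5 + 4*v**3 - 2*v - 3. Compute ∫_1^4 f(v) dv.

By the power rule, an antiderivative is F(v) = v**6/3 + v**4 - v**2 - 3*v.
Then F(4) - F(1) = (4780/3) - (-8/3) = 1596.

1596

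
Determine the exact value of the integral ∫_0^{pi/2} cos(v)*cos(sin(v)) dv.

sin(1)

Let u = sin(v), so du = cos(v) dv. When v = 0, u = 0; when v = pi/2, u = 1.
The integral becomes ∫ cos(u) du from 0 to 1, with antiderivative sin(u).
Back in v: F(v) = sin(sin(v)).
Then F(pi/2) - F(0) = (sin(1)) - (0) = sin(1).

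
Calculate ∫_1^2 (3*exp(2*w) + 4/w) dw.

-3*exp(2)/2 + log(16) + 3*exp(4)/2

An antiderivative is F(w) = 3*exp(2*w)/2 + 4*log(w).
Then F(2) - F(1) = (log(16) + 3*exp(4)/2) - (3*exp(2)/2) = -3*exp(2)/2 + log(16) + 3*exp(4)/2.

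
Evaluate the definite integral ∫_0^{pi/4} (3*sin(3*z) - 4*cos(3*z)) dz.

1 - sqrt(2)/6

An antiderivative is F(z) = -4*sin(3*z)/3 - cos(3*z).
Then F(pi/4) - F(0) = (-sqrt(2)/6) - (-1) = 1 - sqrt(2)/6.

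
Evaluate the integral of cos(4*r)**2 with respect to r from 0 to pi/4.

pi/8

Use the identity cos^2(4*r) = (1 + cos(8*r))/2.
An antiderivative is F(r) = r/2 + sin(8*r)/16.
Then F(pi/4) - F(0) = (pi/8) - (0) = pi/8.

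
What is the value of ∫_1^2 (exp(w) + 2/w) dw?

-exp(1) + log(4) + exp(2)

An antiderivative is F(w) = exp(w) + 2*log(w).
Then F(2) - F(1) = (log(4) + exp(2)) - (exp(1)) = -exp(1) + log(4) + exp(2).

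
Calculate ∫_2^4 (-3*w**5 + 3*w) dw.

By the power rule, an antiderivative is F(w) = -w**6/2 + 3*w**2/2.
Then F(4) - F(2) = (-2024) - (-26) = -1998.

-1998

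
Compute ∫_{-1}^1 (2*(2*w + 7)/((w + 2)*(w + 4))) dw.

log(45)

Factor the denominator: w**2 + 6*w + 8 = (w + 4)(w + 2).
Partial fractions: 2*(2*w + 7)/((w + 2)*(w + 4)) = 1/(w + 4) + 3/(w + 2).
An antiderivative is F(w) = 3*log(w + 2) + log(w + 4).
Then F(1) - F(-1) = (log(5) + 3*log(3)) - (log(3)) = log(45).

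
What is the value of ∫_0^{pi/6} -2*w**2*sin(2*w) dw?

-sqrt(3)*pi/12 + pi**2/72 + 1/4

Integrate by parts twice (u = w^2, dv = -2*sin(2*w) dw).
An antiderivative is F(w) = w**2*cos(2*w) - w*sin(2*w) - cos(2*w)/2.
Then F(pi/6) - F(0) = (-sqrt(3)*pi/12 - 1/4 + pi**2/72) - (-1/2) = -sqrt(3)*pi/12 + pi**2/72 + 1/4.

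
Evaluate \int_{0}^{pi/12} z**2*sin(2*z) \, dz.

Integrate by parts twice (u = z^2, dv = sin(2*z) dz).
An antiderivative is F(z) = -z**2*cos(2*z)/2 + z*sin(2*z)/2 + cos(2*z)/4.
Then F(pi/12) - F(0) = (-sqrt(3)*pi**2/576 + pi/48 + sqrt(3)/8) - (1/4) = -1/4 - sqrt(3)*pi**2/576 + pi/48 + sqrt(3)/8.

-1/4 - sqrt(3)*pi**2/576 + pi/48 + sqrt(3)/8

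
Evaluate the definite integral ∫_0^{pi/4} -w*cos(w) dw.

Integrate by parts once (u = w, dv = -cos(w) dw).
An antiderivative is F(w) = -w*sin(w) - cos(w).
Then F(pi/4) - F(0) = (sqrt(2)*(-4 - pi)/8) - (-1) = -sqrt(2)/2 - sqrt(2)*pi/8 + 1.

-sqrt(2)/2 - sqrt(2)*pi/8 + 1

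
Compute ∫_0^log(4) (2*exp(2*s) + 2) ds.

log(16) + 15

An antiderivative is F(s) = exp(2*s) + 2*s.
Then F(log(4)) - F(0) = (4*log(2) + 16) - (1) = log(16) + 15.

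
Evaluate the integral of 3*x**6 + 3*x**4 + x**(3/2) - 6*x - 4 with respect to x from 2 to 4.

52716/7 - 8*sqrt(2)/5

By the power rule, an antiderivative is F(x) = 3*x**7/7 + 2*x**(5/2)/5 + 3*x**5/5 - 3*x**2 - 4*x.
Then F(4) - F(2) = (265472/35) - (8*sqrt(2)/5 + 1892/35) = 52716/7 - 8*sqrt(2)/5.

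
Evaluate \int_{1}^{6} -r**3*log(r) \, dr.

-324*log(3) - 324*log(2) + 1295/16

Integrate by parts once (u = ln r, dv = -r**3 dr).
An antiderivative is F(r) = -r**4*(4*log(r) - 1)/16.
Then F(6) - F(1) = (-324*log(3) - 324*log(2) + 81) - (1/16) = -324*log(3) - 324*log(2) + 1295/16.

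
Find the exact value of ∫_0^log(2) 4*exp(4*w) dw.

15

Let u = exp(w), so du = exp(w) dw. When w = 0, u = 1; when w = log(2), u = 2.
The integral becomes 4·∫ u**3 du from 1 to 2, with antiderivative u**4.
Back in w: F(w) = exp(4*w).
Then F(log(2)) - F(0) = (16) - (1) = 15.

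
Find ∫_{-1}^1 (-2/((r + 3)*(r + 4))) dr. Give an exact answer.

log(25/36)

Factor the denominator: r**2 + 7*r + 12 = (r + 4)(r + 3).
Partial fractions: -2/((r + 3)*(r + 4)) = 2/(r + 4) - 2/(r + 3).
An antiderivative is F(r) = -2*log(r + 3) + 2*log(r + 4).
Then F(1) - F(-1) = (log(25/16)) - (log(9/4)) = log(25/36).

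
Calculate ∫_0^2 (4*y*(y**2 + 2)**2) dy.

Let u = y**2 + 2, so du = 2*y dy. When y = 0, u = 2; when y = 2, u = 6.
The integral becomes 2·∫ u**2 du from 2 to 6, with antiderivative 2*u**3/3.
Back in y: F(y) = 2*(y**2 + 2)**3/3.
Then F(2) - F(0) = (144) - (16/3) = 416/3.

416/3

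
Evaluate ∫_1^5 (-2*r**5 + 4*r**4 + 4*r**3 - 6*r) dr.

By the power rule, an antiderivative is F(r) = -r**6/3 + 4*r**5/5 + r**4 - 3*r**2.
Then F(5) - F(1) = (-6475/3) - (-23/15) = -10784/5.

-10784/5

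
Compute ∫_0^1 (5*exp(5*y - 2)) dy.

-(1 - exp(5))*exp(-2)

Let u = 5*y - 2, so du = 5 dy. When y = 0, u = -2; when y = 1, u = 3.
The integral becomes ∫ exp(u) du from -2 to 3, with antiderivative exp(u).
Back in y: F(y) = exp(5*y - 2).
Then F(1) - F(0) = (exp(3)) - (exp(-2)) = -(1 - exp(5))*exp(-2).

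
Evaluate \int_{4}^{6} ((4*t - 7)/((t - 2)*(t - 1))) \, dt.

Factor the denominator: t**2 - 3*t + 2 = (t - 1)(t - 2).
Partial fractions: (4*t - 7)/((t - 2)*(t - 1)) = 3/(t - 1) + 1/(t - 2).
An antiderivative is F(t) = log(t - 2) + 3*log(t - 1).
Then F(6) - F(4) = (2*log(2) + 3*log(5)) - (log(54)) = -3*log(3) + log(2) + 3*log(5).

-3*log(3) + log(2) + 3*log(5)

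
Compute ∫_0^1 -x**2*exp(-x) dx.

Integrate by parts twice (u = x^2, dv = -exp(-x) dx).
An antiderivative is F(x) = (x**2 + 2*x + 2)*exp(-x).
Then F(1) - F(0) = (5*exp(-1)) - (2) = -2 + 5*exp(-1).

-2 + 5*exp(-1)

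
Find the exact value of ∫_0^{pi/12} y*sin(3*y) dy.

sqrt(2)*(4 - pi)/72

Integrate by parts once (u = y, dv = sin(3*y) dy).
An antiderivative is F(y) = -y*cos(3*y)/3 + sin(3*y)/9.
Then F(pi/12) - F(0) = (sqrt(2)*(4 - pi)/72) - (0) = sqrt(2)*(4 - pi)/72.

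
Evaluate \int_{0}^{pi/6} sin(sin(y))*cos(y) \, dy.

1 - cos(1/2)

Let u = sin(y), so du = cos(y) dy. When y = 0, u = 0; when y = pi/6, u = 1/2.
The integral becomes ∫ sin(u) du from 0 to 1/2, with antiderivative -cos(u).
Back in y: F(y) = -cos(sin(y)).
Then F(pi/6) - F(0) = (-cos(1/2)) - (-1) = 1 - cos(1/2).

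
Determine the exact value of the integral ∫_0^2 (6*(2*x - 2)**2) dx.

Let u = 2*x - 2, so du = 2 dx. When x = 0, u = -2; when x = 2, u = 2.
The integral becomes 3·∫ u**2 du from -2 to 2, with antiderivative u**3.
Back in x: F(x) = (2*x - 2)**3.
Then F(2) - F(0) = (8) - (-8) = 16.

16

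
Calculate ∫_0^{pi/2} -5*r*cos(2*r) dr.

5/2

Integrate by parts once (u = r, dv = -5*cos(2*r) dr).
An antiderivative is F(r) = -5*r*sin(2*r)/2 - 5*cos(2*r)/4.
Then F(pi/2) - F(0) = (5/4) - (-5/4) = 5/2.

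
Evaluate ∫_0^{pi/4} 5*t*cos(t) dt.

Integrate by parts once (u = t, dv = 5*cos(t) dt).
An antiderivative is F(t) = 5*t*sin(t) + 5*cos(t).
Then F(pi/4) - F(0) = (5*sqrt(2)*(pi + 4)/8) - (5) = -5 + 5*sqrt(2)*pi/8 + 5*sqrt(2)/2.

-5 + 5*sqrt(2)*pi/8 + 5*sqrt(2)/2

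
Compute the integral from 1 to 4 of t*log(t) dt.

Integrate by parts once (u = ln t, dv = t dt).
An antiderivative is F(t) = t**2*(2*log(t) - 1)/4.
Then F(4) - F(1) = (-4 + 16*log(2)) - (-1/4) = -15/4 + 16*log(2).

-15/4 + 16*log(2)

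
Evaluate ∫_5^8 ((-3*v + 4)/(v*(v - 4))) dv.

Factor the denominator: v**2 - 4*v = v(v - 4).
Partial fractions: (-3*v + 4)/(v*(v - 4)) = -1/v - 2/(v - 4).
An antiderivative is F(v) = -log(v) - 2*log(v - 4).
Then F(8) - F(5) = (-7*log(2)) - (-log(5)) = -7*log(2) + log(5).

-7*log(2) + log(5)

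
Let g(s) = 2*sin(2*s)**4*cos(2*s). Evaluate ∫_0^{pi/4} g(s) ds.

Let u = sin(2*s), so du = 2*cos(2*s) ds. When s = 0, u = 0; when s = pi/4, u = 1.
The integral becomes ∫ u**4 du from 0 to 1, with antiderivative u**5/5.
Back in s: F(s) = sin(2*s)**5/5.
Then F(pi/4) - F(0) = (1/5) - (0) = 1/5.

1/5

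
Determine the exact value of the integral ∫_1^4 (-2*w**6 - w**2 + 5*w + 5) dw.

By the power rule, an antiderivative is F(w) = -2*w**7/7 - w**3/3 + 5*w**2/2 + 5*w.
Then F(4) - F(1) = (-97492/21) - (289/42) = -65091/14.

-65091/14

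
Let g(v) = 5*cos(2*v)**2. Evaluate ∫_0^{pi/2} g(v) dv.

5*pi/4

Use the identity cos^2(2*v) = (1 + cos(4*v))/2.
An antiderivative is F(v) = 5*v/2 + 5*sin(4*v)/8.
Then F(pi/2) - F(0) = (5*pi/4) - (0) = 5*pi/4.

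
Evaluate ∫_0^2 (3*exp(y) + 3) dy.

An antiderivative is F(y) = 3*y + 3*exp(y).
Then F(2) - F(0) = (6 + 3*exp(2)) - (3) = 3 + 3*exp(2).

3 + 3*exp(2)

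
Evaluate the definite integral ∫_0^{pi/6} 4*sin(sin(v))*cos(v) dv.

Let u = sin(v), so du = cos(v) dv. When v = 0, u = 0; when v = pi/6, u = 1/2.
The integral becomes 4·∫ sin(u) du from 0 to 1/2, with antiderivative -4*cos(u).
Back in v: F(v) = -4*cos(sin(v)).
Then F(pi/6) - F(0) = (-4*cos(1/2)) - (-4) = 4 - 4*cos(1/2).

4 - 4*cos(1/2)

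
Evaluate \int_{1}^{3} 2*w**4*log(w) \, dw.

-484/25 + 486*log(3)/5

Integrate by parts once (u = ln w, dv = 2*w**4 dw).
An antiderivative is F(w) = 2*w**5*(5*log(w) - 1)/25.
Then F(3) - F(1) = (-486/25 + 486*log(3)/5) - (-2/25) = -484/25 + 486*log(3)/5.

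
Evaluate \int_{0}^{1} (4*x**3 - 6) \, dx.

-5

By the power rule, an antiderivative is F(x) = x**4 - 6*x.
Then F(1) - F(0) = (-5) - (0) = -5.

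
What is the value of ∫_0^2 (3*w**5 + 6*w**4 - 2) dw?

By the power rule, an antiderivative is F(w) = w**6/2 + 6*w**5/5 - 2*w.
Then F(2) - F(0) = (332/5) - (0) = 332/5.

332/5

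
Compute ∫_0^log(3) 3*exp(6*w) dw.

Let u = exp(w), so du = exp(w) dw. When w = 0, u = 1; when w = log(3), u = 3.
The integral becomes 3·∫ u**5 du from 1 to 3, with antiderivative u**6/2.
Back in w: F(w) = exp(6*w)/2.
Then F(log(3)) - F(0) = (729/2) - (1/2) = 364.

364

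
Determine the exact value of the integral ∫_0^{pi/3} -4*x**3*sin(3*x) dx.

Integrate by parts 3 times (u = x^3, dv = -4*sin(3*x) dx).
An antiderivative is F(x) = 4*x**3*cos(3*x)/3 - 4*x**2*sin(3*x)/3 - 8*x*cos(3*x)/9 + 8*sin(3*x)/27.
Then F(pi/3) - F(0) = (4*pi*(6 - pi**2)/81) - (0) = 4*pi*(6 - pi**2)/81.

4*pi*(6 - pi**2)/81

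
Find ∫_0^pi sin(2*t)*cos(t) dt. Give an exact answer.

Use the identity sin(2*t)cos(t) = [sin(3*t) + sin(t)]/2.
An antiderivative is F(t) = -cos(t)/2 - cos(3*t)/6.
Then F(pi) - F(0) = (2/3) - (-2/3) = 4/3.

4/3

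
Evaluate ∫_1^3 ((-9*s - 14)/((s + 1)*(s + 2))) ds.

Factor the denominator: s**2 + 3*s + 2 = (s + 2)(s + 1).
Partial fractions: (-9*s - 14)/((s + 1)*(s + 2)) = -4/(s + 2) - 5/(s + 1).
An antiderivative is F(s) = -5*log(s + 1) - 4*log(s + 2).
Then F(3) - F(1) = (-10*log(2) - 4*log(5)) - (-4*log(3) - 5*log(2)) = -4*log(5) - 5*log(2) + 4*log(3).

-4*log(5) - 5*log(2) + 4*log(3)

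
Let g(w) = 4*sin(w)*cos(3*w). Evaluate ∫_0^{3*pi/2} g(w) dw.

-2

Use the identity sin(w)cos(3*w) = [sin(4*w) + sin(-2*w)]/2.
An antiderivative is F(w) = cos(2*w) - cos(4*w)/2.
Then F(3*pi/2) - F(0) = (-3/2) - (1/2) = -2.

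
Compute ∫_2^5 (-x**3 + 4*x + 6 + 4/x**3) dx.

-9183/100

By the power rule, an antiderivative is F(x) = -x**4/4 + 2*x**2 + 6*x - 2/x**2.
Then F(5) - F(2) = (-7633/100) - (31/2) = -9183/100.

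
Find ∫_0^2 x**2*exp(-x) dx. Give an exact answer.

2 - 10*exp(-2)

Integrate by parts twice (u = x^2, dv = exp(-x) dx).
An antiderivative is F(x) = (-x**2 - 2*x - 2)*exp(-x).
Then F(2) - F(0) = (-10*exp(-2)) - (-2) = 2 - 10*exp(-2).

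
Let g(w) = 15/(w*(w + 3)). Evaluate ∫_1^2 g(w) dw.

-5*log(5) + 15*log(2)

Factor the denominator: w**2 + 3*w = (w + 3)w.
Partial fractions: 15/(w*(w + 3)) = -5/(w + 3) + 5/w.
An antiderivative is F(w) = 5*log(w) - 5*log(w + 3).
Then F(2) - F(1) = (-5*log(5) + 5*log(2)) - (-10*log(2)) = -5*log(5) + 15*log(2).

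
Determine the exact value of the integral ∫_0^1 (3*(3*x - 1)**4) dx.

Let u = 3*x - 1, so du = 3 dx. When x = 0, u = -1; when x = 1, u = 2.
The integral becomes ∫ u**4 du from -1 to 2, with antiderivative u**5/5.
Back in x: F(x) = (3*x - 1)**5/5.
Then F(1) - F(0) = (32/5) - (-1/5) = 33/5.

33/5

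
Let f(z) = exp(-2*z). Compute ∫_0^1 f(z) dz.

-(1 - exp(2))*exp(-2)/2

An antiderivative is F(z) = -exp(-2*z)/2.
Then F(1) - F(0) = (-exp(-2)/2) - (-1/2) = -(1 - exp(2))*exp(-2)/2.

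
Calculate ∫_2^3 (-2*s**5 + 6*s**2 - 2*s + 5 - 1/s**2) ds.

By the power rule, an antiderivative is F(s) = -s**6/3 + 2*s**3 - s**2 + 5*s + 1/s.
Then F(3) - F(2) = (-548/3) - (7/6) = -1103/6.

-1103/6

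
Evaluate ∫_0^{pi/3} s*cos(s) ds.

Integrate by parts once (u = s, dv = cos(s) ds).
An antiderivative is F(s) = s*sin(s) + cos(s).
Then F(pi/3) - F(0) = (1/2 + sqrt(3)*pi/6) - (1) = -1/2 + sqrt(3)*pi/6.

-1/2 + sqrt(3)*pi/6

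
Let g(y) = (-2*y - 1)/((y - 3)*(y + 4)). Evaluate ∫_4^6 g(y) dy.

Factor the denominator: y**2 + y - 12 = (y + 4)(y - 3).
Partial fractions: (-2*y - 1)/((y - 3)*(y + 4)) = -1/(y + 4) - 1/(y - 3).
An antiderivative is F(y) = -log(y - 3) - log(y + 4).
Then F(6) - F(4) = (-log(30)) - (-log(8)) = log(4/15).

log(4/15)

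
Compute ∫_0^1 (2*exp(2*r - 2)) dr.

Let u = 2*r - 2, so du = 2 dr. When r = 0, u = -2; when r = 1, u = 0.
The integral becomes ∫ exp(u) du from -2 to 0, with antiderivative exp(u).
Back in r: F(r) = exp(2*r - 2).
Then F(1) - F(0) = (1) - (exp(-2)) = 1 - exp(-2).

1 - exp(-2)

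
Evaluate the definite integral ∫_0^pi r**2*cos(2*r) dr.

Integrate by parts twice (u = r^2, dv = cos(2*r) dr).
An antiderivative is F(r) = r**2*sin(2*r)/2 + r*cos(2*r)/2 - sin(2*r)/4.
Then F(pi) - F(0) = (pi/2) - (0) = pi/2.

pi/2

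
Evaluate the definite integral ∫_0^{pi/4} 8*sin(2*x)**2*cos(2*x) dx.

4/3

Let u = sin(2*x), so du = 2*cos(2*x) dx. When x = 0, u = 0; when x = pi/4, u = 1.
The integral becomes 4·∫ u**2 du from 0 to 1, with antiderivative 4*u**3/3.
Back in x: F(x) = 4*sin(2*x)**3/3.
Then F(pi/4) - F(0) = (4/3) - (0) = 4/3.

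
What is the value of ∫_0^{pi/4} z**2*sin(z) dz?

Integrate by parts twice (u = z^2, dv = sin(z) dz).
An antiderivative is F(z) = -z**2*cos(z) + 2*z*sin(z) + 2*cos(z).
Then F(pi/4) - F(0) = (sqrt(2)*(-pi**2 + 8*pi + 32)/32) - (2) = -2 - sqrt(2)*pi**2/32 + sqrt(2)*pi/4 + sqrt(2).

-2 - sqrt(2)*pi**2/32 + sqrt(2)*pi/4 + sqrt(2)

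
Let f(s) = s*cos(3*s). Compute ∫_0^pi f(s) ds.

Integrate by parts once (u = s, dv = cos(3*s) ds).
An antiderivative is F(s) = s*sin(3*s)/3 + cos(3*s)/9.
Then F(pi) - F(0) = (-1/9) - (1/9) = -2/9.

-2/9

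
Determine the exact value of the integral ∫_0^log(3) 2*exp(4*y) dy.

Let u = exp(y), so du = exp(y) dy. When y = 0, u = 1; when y = log(3), u = 3.
The integral becomes 2·∫ u**3 du from 1 to 3, with antiderivative u**4/2.
Back in y: F(y) = exp(4*y)/2.
Then F(log(3)) - F(0) = (81/2) - (1/2) = 40.

40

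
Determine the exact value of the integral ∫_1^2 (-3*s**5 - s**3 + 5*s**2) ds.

By the power rule, an antiderivative is F(s) = -s**6/2 - s**4/4 + 5*s**3/3.
Then F(2) - F(1) = (-68/3) - (11/12) = -283/12.

-283/12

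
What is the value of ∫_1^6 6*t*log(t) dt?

Integrate by parts once (u = ln t, dv = 6*t dt).
An antiderivative is F(t) = 3*t**2*(2*log(t) - 1)/2.
Then F(6) - F(1) = (-54 + 108*log(2) + 108*log(3)) - (-3/2) = -105/2 + 108*log(2) + 108*log(3).

-105/2 + 108*log(2) + 108*log(3)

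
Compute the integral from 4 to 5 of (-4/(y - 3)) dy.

-log(16)

An antiderivative is F(y) = -4*log(y - 3).
Then F(5) - F(4) = (-log(16)) - (0) = -log(16).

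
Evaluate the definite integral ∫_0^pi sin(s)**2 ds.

Use the identity sin^2(s) = (1 - cos(2*s))/2.
An antiderivative is F(s) = s/2 - sin(2*s)/4.
Then F(pi) - F(0) = (pi/2) - (0) = pi/2.

pi/2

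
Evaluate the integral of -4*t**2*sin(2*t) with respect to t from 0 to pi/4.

1 - pi/2

Integrate by parts twice (u = t^2, dv = -4*sin(2*t) dt).
An antiderivative is F(t) = 2*t**2*cos(2*t) - 2*t*sin(2*t) - cos(2*t).
Then F(pi/4) - F(0) = (-pi/2) - (-1) = 1 - pi/2.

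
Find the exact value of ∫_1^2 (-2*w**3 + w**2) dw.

-31/6

By the power rule, an antiderivative is F(w) = -w**4/2 + w**3/3.
Then F(2) - F(1) = (-16/3) - (-1/6) = -31/6.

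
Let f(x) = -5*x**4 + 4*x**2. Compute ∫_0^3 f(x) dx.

-207

By the power rule, an antiderivative is F(x) = -x**5 + 4*x**3/3.
Then F(3) - F(0) = (-207) - (0) = -207.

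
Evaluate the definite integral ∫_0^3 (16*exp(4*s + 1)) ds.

Let u = 4*s + 1, so du = 4 ds. When s = 0, u = 1; when s = 3, u = 13.
The integral becomes 4·∫ exp(u) du from 1 to 13, with antiderivative 4*exp(u).
Back in s: F(s) = 4*exp(4*s + 1).
Then F(3) - F(0) = (4*exp(13)) - (4*exp(1)) = -4*exp(1)*(1 - exp(12)).

-4*exp(1)*(1 - exp(12))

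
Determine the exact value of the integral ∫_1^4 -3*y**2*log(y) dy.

Integrate by parts once (u = ln y, dv = -3*y**2 dy).
An antiderivative is F(y) = -y**3*(3*log(y) - 1)/3.
Then F(4) - F(1) = (64/3 - 128*log(2)) - (1/3) = 21 - 128*log(2).

21 - 128*log(2)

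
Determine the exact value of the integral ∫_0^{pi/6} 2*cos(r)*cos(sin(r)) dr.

Let u = sin(r), so du = cos(r) dr. When r = 0, u = 0; when r = pi/6, u = 1/2.
The integral becomes 2·∫ cos(u) du from 0 to 1/2, with antiderivative 2*sin(u).
Back in r: F(r) = 2*sin(sin(r)).
Then F(pi/6) - F(0) = (2*sin(1/2)) - (0) = 2*sin(1/2).

2*sin(1/2)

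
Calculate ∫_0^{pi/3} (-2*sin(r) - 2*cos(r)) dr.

An antiderivative is F(r) = -2*sin(r) + 2*cos(r).
Then F(pi/3) - F(0) = (1 - sqrt(3)) - (2) = -sqrt(3) - 1.

-sqrt(3) - 1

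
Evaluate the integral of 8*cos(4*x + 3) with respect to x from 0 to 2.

Let u = 4*x + 3, so du = 4 dx. When x = 0, u = 3; when x = 2, u = 11.
The integral becomes 2·∫ cos(u) du from 3 to 11, with antiderivative 2*sin(u).
Back in x: F(x) = 2*sin(4*x + 3).
Then F(2) - F(0) = (2*sin(11)) - (2*sin(3)) = 2*sin(11) - 2*sin(3).

2*sin(11) - 2*sin(3)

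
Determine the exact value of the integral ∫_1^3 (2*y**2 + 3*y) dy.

88/3

By the power rule, an antiderivative is F(y) = 2*y**3/3 + 3*y**2/2.
Then F(3) - F(1) = (63/2) - (13/6) = 88/3.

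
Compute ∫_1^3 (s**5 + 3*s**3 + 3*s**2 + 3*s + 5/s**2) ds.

By the power rule, an antiderivative is F(s) = s**6/6 + 3*s**4/4 + s**3 + 3*s**2/2 - 5/s.
Then F(3) - F(1) = (2653/12) - (-19/12) = 668/3.

668/3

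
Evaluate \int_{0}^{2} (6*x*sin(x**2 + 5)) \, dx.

3*cos(5) - 3*cos(9)

Let u = x**2 + 5, so du = 2*x dx. When x = 0, u = 5; when x = 2, u = 9.
The integral becomes 3·∫ sin(u) du from 5 to 9, with antiderivative -3*cos(u).
Back in x: F(x) = -3*cos(x**2 + 5).
Then F(2) - F(0) = (-3*cos(9)) - (-3*cos(5)) = 3*cos(5) - 3*cos(9).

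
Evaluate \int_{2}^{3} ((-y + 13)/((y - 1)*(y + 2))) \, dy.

Factor the denominator: y**2 + y - 2 = (y + 2)(y - 1).
Partial fractions: (-y + 13)/((y - 1)*(y + 2)) = -5/(y + 2) + 4/(y - 1).
An antiderivative is F(y) = 4*log(y - 1) - 5*log(y + 2).
Then F(3) - F(2) = (-5*log(5) + 4*log(2)) - (-10*log(2)) = -5*log(5) + 14*log(2).

-5*log(5) + 14*log(2)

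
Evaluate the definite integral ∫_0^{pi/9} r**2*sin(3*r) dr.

Integrate by parts twice (u = r^2, dv = sin(3*r) dr).
An antiderivative is F(r) = -r**2*cos(3*r)/3 + 2*r*sin(3*r)/9 + 2*cos(3*r)/27.
Then F(pi/9) - F(0) = (-pi**2/486 + 1/27 + sqrt(3)*pi/81) - (2/27) = -1/27 - pi**2/486 + sqrt(3)*pi/81.

-1/27 - pi**2/486 + sqrt(3)*pi/81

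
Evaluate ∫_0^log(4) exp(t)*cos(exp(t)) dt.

-sin(1) + sin(4)

Let u = exp(t), so du = exp(t) dt. When t = 0, u = 1; when t = log(4), u = 4.
The integral becomes ∫ cos(u) du from 1 to 4, with antiderivative sin(u).
Back in t: F(t) = sin(exp(t)).
Then F(log(4)) - F(0) = (sin(4)) - (sin(1)) = -sin(1) + sin(4).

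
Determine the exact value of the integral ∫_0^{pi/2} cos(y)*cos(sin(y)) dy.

sin(1)

Let u = sin(y), so du = cos(y) dy. When y = 0, u = 0; when y = pi/2, u = 1.
The integral becomes ∫ cos(u) du from 0 to 1, with antiderivative sin(u).
Back in y: F(y) = sin(sin(y)).
Then F(pi/2) - F(0) = (sin(1)) - (0) = sin(1).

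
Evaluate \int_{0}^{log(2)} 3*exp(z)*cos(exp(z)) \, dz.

Let u = exp(z), so du = exp(z) dz. When z = 0, u = 1; when z = log(2), u = 2.
The integral becomes 3·∫ cos(u) du from 1 to 2, with antiderivative 3*sin(u).
Back in z: F(z) = 3*sin(exp(z)).
Then F(log(2)) - F(0) = (3*sin(2)) - (3*sin(1)) = -3*sin(1) + 3*sin(2).

-3*sin(1) + 3*sin(2)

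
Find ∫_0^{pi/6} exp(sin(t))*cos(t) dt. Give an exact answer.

-1 + exp(1/2)

Let u = sin(t), so du = cos(t) dt. When t = 0, u = 0; when t = pi/6, u = 1/2.
The integral becomes ∫ exp(u) du from 0 to 1/2, with antiderivative exp(u).
Back in t: F(t) = exp(sin(t)).
Then F(pi/6) - F(0) = (exp(1/2)) - (1) = -1 + exp(1/2).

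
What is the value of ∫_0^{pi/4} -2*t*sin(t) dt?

sqrt(2)*(-4 + pi)/4

Integrate by parts once (u = t, dv = -2*sin(t) dt).
An antiderivative is F(t) = 2*t*cos(t) - 2*sin(t).
Then F(pi/4) - F(0) = (sqrt(2)*(-4 + pi)/4) - (0) = sqrt(2)*(-4 + pi)/4.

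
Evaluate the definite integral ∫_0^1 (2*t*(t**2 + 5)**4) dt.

4651/5

Let u = t**2 + 5, so du = 2*t dt. When t = 0, u = 5; when t = 1, u = 6.
The integral becomes ∫ u**4 du from 5 to 6, with antiderivative u**5/5.
Back in t: F(t) = (t**2 + 5)**5/5.
Then F(1) - F(0) = (7776/5) - (625) = 4651/5.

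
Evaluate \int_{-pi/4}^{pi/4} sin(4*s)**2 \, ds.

Use the identity sin^2(4*s) = (1 - cos(8*s))/2.
An antiderivative is F(s) = s/2 - sin(8*s)/16.
Then F(pi/4) - F(-pi/4) = (pi/8) - (-pi/8) = pi/4.

pi/4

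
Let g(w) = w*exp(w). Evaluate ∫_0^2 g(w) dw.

1 + exp(2)

Integrate by parts once (u = w, dv = exp(w) dw).
An antiderivative is F(w) = (w - 1)*exp(w).
Then F(2) - F(0) = (exp(2)) - (-1) = 1 + exp(2).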